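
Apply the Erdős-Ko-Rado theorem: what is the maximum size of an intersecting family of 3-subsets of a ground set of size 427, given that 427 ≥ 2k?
max |F| = C(426, 2) = 90525

Erdős-Ko-Rado (1961): when n ≥ 2k, max |F| = C(n−1, k−1). The bound is attained by the star {A : i ∈ A} for any fixed i ∈ [n]. Here C(427−1, 3−1) = C(426, 2) = 90525.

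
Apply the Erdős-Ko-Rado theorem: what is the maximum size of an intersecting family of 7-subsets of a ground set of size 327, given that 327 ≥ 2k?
max |F| = C(326, 6) = 1591757486865

The Erdős-Ko-Rado theorem states: for n ≥ 2k, an intersecting family of k-subsets of an n-element set has size at most C(n − 1, k − 1), with equality for 'star' families {A ⊆ [n] : |A| = k, i ∈ A} (fix an element i). For n = 327, k = 7: C(326, 6) = 1591757486865.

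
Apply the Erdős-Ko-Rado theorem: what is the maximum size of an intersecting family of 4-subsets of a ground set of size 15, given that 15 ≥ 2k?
max |F| = C(14, 3) = 364

The Erdős-Ko-Rado theorem states: for n ≥ 2k, an intersecting family of k-subsets of an n-element set has size at most C(n − 1, k − 1), with equality for 'star' families {A ⊆ [n] : |A| = k, i ∈ A} (fix an element i). For n = 15, k = 4: C(14, 3) = 364.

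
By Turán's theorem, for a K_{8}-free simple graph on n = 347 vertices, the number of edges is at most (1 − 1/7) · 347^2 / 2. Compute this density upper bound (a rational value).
Turán density bound = (6/7) · 347^2/2 = 361227/7 ≈ 51603.8571

Turán's theorem: ex(n, K_{r+1}) is achieved by the complete r-partite Turán graph T(n, r) with parts as balanced as possible, and is at most (1 − 1/r) · n^2/2. For r = 7, n = 347: the density bound is (6/7) · 120409/2 = 361227/7 ≈ 51603.8571. The integer-valued extremum is e(T(347, 7)) = 51603, which is strictly less than the density bound 361227/7 since 7 ∤ 347 (the parts of T(347, 7) cannot all be equal).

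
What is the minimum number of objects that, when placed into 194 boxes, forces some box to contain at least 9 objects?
n = (9 − 1)·194 + 1 = 1553

By the generalised pigeonhole principle, to guarantee some box contains ≥ r objects we need more than (r − 1) · k objects total. Threshold: n = (r − 1) · k + 1. With r = 9 and k = 194: n = 8 · 194 + 1 = 1552 + 1 = 1553. For n = 1552 = 8 · 194, we can put exactly 8 objects in every box, avoiding 9 in any single one — so 1553 is tight.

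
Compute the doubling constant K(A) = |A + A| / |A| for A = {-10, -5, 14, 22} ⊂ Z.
K = |A + A| / |A| = 10/4 = 5/2

Enumerate A + A = {a + b : a, b ∈ A}. With |A| = 4, there are |A|^2 = 16 ordered sum pairs; collecting distinct values, A + A = {-20, -15, -10, 4, 9, 12, 17, 28, 36, 44}, so |A + A| = 10. Thus K = 10/4 = 5/2. For comparison, the minimum possible |A + A| over all 4-element sets is 2·4 − 1 = 7 (so min K = 7/4), attained only by arithmetic progressions.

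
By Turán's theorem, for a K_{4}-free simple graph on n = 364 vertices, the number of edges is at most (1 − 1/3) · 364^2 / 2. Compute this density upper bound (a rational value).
Turán density bound = (2/3) · 364^2/2 = 132496/3 ≈ 44165.3333

Turán's theorem: ex(n, K_{r+1}) is achieved by the complete r-partite Turán graph T(n, r) with parts as balanced as possible, and is at most (1 − 1/r) · n^2/2. For r = 3, n = 364: the density bound is (2/3) · 132496/2 = 132496/3 ≈ 44165.3333. The integer-valued extremum is e(T(364, 3)) = 44165, which is strictly less than the density bound 132496/3 since 3 ∤ 364 (the parts of T(364, 3) cannot all be equal).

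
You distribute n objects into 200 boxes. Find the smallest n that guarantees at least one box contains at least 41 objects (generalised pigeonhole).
n = (41 − 1)·200 + 1 = 8001

By the generalised pigeonhole principle, to guarantee some box contains ≥ r objects we need more than (r − 1) · k objects total. Threshold: n = (r − 1) · k + 1. With r = 41 and k = 200: n = 40 · 200 + 1 = 8000 + 1 = 8001. For n = 8000 = 40 · 200, we can put exactly 40 objects in every box, avoiding 41 in any single one — so 8001 is tight.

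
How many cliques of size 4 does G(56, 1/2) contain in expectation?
E[# K_4] = C(56, 4) · (1/2)^C(4, 2) = 367290 / 2^6 = 183645/32 = 5738.90625

For each 4-subset S of vertices (there are C(56, 4) = 367290 such S), let X_S = 1 if S induces a K_4 (all C(4, 2) = 6 edges present). Then P(X_S = 1) = (1/2)^6 = 1/64. By linearity of expectation, E[# K_4] = C(56, 4) · (1/2)^6 = 367290 / 64 = 183645/32 = 5738.90625.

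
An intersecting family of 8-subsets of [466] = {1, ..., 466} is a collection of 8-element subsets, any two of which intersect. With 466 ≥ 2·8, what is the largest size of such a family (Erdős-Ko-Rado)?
max |F| = C(465, 7) = 891322369585560

The Erdős-Ko-Rado theorem states: for n ≥ 2k, an intersecting family of k-subsets of an n-element set has size at most C(n − 1, k − 1), with equality for 'star' families {A ⊆ [n] : |A| = k, i ∈ A} (fix an element i). For n = 466, k = 8: C(465, 7) = 891322369585560.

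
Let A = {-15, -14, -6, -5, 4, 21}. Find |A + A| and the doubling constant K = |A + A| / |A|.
K = |A + A| / |A| = 18/6 = 3

Enumerate A + A = {a + b : a, b ∈ A}. With |A| = 6, there are |A|^2 = 36 ordered sum pairs; collecting distinct values, A + A = {-30, -29, -28, -21, -20, -19, -12, -11, -10, -2, -1, 6, 7, 8, 15, 16, 25, 42}, so |A + A| = 18. Thus K = 18/6 = 3. For comparison, the minimum possible |A + A| over all 6-element sets is 2·6 − 1 = 11 (so min K = 11/6), attained only by arithmetic progressions.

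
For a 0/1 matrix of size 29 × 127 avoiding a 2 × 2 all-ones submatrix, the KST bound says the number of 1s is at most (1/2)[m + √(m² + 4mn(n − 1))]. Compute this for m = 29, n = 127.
z(29, 127; 2, 2) ≤ (1/2)[29 + √(29² + 4·29·127·126)] = (1/2)[29 + √1857073] = 695.8723

Kővári–Sós–Turán: let r_1, ..., r_29 be the row sums and z = Σ r_i the total number of 1s. Each pair of columns can share at most one row with both entries 1 (else a 2×2 all-ones block appears), so Σ_i C(r_i, 2) ≤ C(127, 2) = 8001. By convexity Σ_i C(r_i, 2) ≥ 29·C(z/29, 2) = z(z − 29)/(2·29), giving z² − 29z − 29·127·126 ≤ 0 and hence z ≤ (1/2)[29 + √(841 + 4·464058)] = (1/2)[29 + √1857073] ≈ (1/2)(29 + 1362.7447) = 695.8723.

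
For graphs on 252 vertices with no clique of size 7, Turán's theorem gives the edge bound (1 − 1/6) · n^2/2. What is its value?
Turán density bound = (5/6) · 252^2/2 = 26460

Turán's theorem: ex(n, K_{r+1}) is achieved by the complete r-partite Turán graph T(n, r) with parts as balanced as possible, and is at most (1 − 1/r) · n^2/2. For r = 6, n = 252: the density bound is (5/6) · 63504/2 = 26460. Since 6 ∣ 252, the Turán graph T(252, 6) has parts of equal size 42, and its edge count e(T(252, 6)) = 26460 attains the density bound exactly.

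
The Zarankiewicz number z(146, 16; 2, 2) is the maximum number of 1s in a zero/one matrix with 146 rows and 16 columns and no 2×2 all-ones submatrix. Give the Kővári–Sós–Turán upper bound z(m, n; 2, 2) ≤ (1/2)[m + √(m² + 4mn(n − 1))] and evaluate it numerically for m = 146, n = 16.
z(146, 16; 2, 2) ≤ (1/2)[146 + √(146² + 4·146·16·15)] = (1/2)[146 + √161476] = 273.9204

Kővári–Sós–Turán: let r_1, ..., r_146 be the row sums and z = Σ r_i the total number of 1s. Each pair of columns can share at most one row with both entries 1 (else a 2×2 all-ones block appears), so Σ_i C(r_i, 2) ≤ C(16, 2) = 120. By convexity Σ_i C(r_i, 2) ≥ 146·C(z/146, 2) = z(z − 146)/(2·146), giving z² − 146z − 146·16·15 ≤ 0 and hence z ≤ (1/2)[146 + √(21316 + 4·35040)] = (1/2)[146 + √161476] ≈ (1/2)(146 + 401.8408) = 273.9204.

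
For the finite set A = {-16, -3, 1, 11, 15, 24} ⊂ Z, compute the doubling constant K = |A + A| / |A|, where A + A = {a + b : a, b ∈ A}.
K = |A + A| / |A| = 19/6

Enumerate A + A = {a + b : a, b ∈ A}. With |A| = 6, there are |A|^2 = 36 ordered sum pairs; collecting distinct values, A + A = {-32, -19, -15, -6, -5, -2, -1, 2, 8, 12, 16, 21, 22, 25, 26, 30, 35, 39, 48}, so |A + A| = 19. Thus K = 19/6. For comparison, the minimum possible |A + A| over all 6-element sets is 2·6 − 1 = 11 (so min K = 11/6), attained only by arithmetic progressions.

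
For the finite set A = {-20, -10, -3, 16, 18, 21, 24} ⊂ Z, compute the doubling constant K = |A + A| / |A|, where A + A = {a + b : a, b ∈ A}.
K = |A + A| / |A| = 27/7

Enumerate A + A = {a + b : a, b ∈ A}. With |A| = 7, there are |A|^2 = 49 ordered sum pairs; collecting distinct values, A + A = {-40, -30, -23, -20, -13, -6, -4, -2, 1, 4, 6, 8, 11, 13, 14, 15, 18, 21, 32, 34, 36, 37, 39, 40, 42, 45, 48}, so |A + A| = 27. Thus K = 27/7. For comparison, the minimum possible |A + A| over all 7-element sets is 2·7 − 1 = 13 (so min K = 13/7), attained only by arithmetic progressions.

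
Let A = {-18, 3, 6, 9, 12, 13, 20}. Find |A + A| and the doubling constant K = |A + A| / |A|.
K = |A + A| / |A| = 24/7

Enumerate A + A = {a + b : a, b ∈ A}. With |A| = 7, there are |A|^2 = 49 ordered sum pairs; collecting distinct values, A + A = {-36, -15, -12, -9, -6, -5, 2, 6, 9, 12, 15, 16, 18, 19, 21, 22, 23, 24, 25, 26, 29, 32, 33, 40}, so |A + A| = 24. Thus K = 24/7. For comparison, the minimum possible |A + A| over all 7-element sets is 2·7 − 1 = 13 (so min K = 13/7), attained only by arithmetic progressions.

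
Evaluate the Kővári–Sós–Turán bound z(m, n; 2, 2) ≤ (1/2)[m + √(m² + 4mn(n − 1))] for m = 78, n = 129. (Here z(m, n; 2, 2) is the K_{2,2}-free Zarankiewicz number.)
z(78, 129; 2, 2) ≤ (1/2)[78 + √(78² + 4·78·129·128)] = (1/2)[78 + √5157828] = 1174.5426

Kővári–Sós–Turán: let r_1, ..., r_78 be the row sums and z = Σ r_i the total number of 1s. Each pair of columns can share at most one row with both entries 1 (else a 2×2 all-ones block appears), so Σ_i C(r_i, 2) ≤ C(129, 2) = 8256. By convexity Σ_i C(r_i, 2) ≥ 78·C(z/78, 2) = z(z − 78)/(2·78), giving z² − 78z − 78·129·128 ≤ 0 and hence z ≤ (1/2)[78 + √(6084 + 4·1287936)] = (1/2)[78 + √5157828] ≈ (1/2)(78 + 2271.0852) = 1174.5426.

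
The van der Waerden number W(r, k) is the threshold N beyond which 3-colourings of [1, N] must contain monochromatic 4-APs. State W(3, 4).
W(3, 4) = 293

W(3, 4) = 293. The lower bound W(3, 4) > 292 comes from an explicit good 3-colouring of [1, 292]; the upper bound W(3, 4) ≤ 293 was verified by exhaustive search over 3-colourings of [1, 293].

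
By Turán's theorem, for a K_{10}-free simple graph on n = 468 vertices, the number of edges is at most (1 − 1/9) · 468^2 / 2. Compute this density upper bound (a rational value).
Turán density bound = (8/9) · 468^2/2 = 97344

Turán's theorem: ex(n, K_{r+1}) is achieved by the complete r-partite Turán graph T(n, r) with parts as balanced as possible, and is at most (1 − 1/r) · n^2/2. For r = 9, n = 468: the density bound is (8/9) · 219024/2 = 97344. Since 9 ∣ 468, the Turán graph T(468, 9) has parts of equal size 52, and its edge count e(T(468, 9)) = 97344 attains the density bound exactly.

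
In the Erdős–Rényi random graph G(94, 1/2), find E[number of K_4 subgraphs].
E[# K_4] = C(94, 4) · (1/2)^C(4, 2) = 3049501 / 2^6 = 47648.453125

For each 4-subset S of vertices (there are C(94, 4) = 3049501 such S), let X_S = 1 if S induces a K_4 (all C(4, 2) = 6 edges present). Then P(X_S = 1) = (1/2)^6 = 1/64. By linearity of expectation, E[# K_4] = C(94, 4) · (1/2)^6 = 3049501 / 64 = 47648.453125.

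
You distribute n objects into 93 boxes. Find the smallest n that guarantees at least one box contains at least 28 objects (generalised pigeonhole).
n = (28 − 1)·93 + 1 = 2512

By the generalised pigeonhole principle, to guarantee some box contains ≥ r objects we need more than (r − 1) · k objects total. Threshold: n = (r − 1) · k + 1. With r = 28 and k = 93: n = 27 · 93 + 1 = 2511 + 1 = 2512. For n = 2511 = 27 · 93, we can put exactly 27 objects in every box, avoiding 28 in any single one — so 2512 is tight.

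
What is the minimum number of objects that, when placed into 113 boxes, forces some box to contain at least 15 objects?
n = (15 − 1)·113 + 1 = 1583

By the generalised pigeonhole principle, to guarantee some box contains ≥ r objects we need more than (r − 1) · k objects total. Threshold: n = (r − 1) · k + 1. With r = 15 and k = 113: n = 14 · 113 + 1 = 1582 + 1 = 1583. For n = 1582 = 14 · 113, we can put exactly 14 objects in every box, avoiding 15 in any single one — so 1583 is tight.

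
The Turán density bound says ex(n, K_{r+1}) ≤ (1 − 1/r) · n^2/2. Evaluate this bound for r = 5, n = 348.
Turán density bound = (4/5) · 348^2/2 = 242208/5 ≈ 48441.6

Turán's theorem: ex(n, K_{r+1}) is achieved by the complete r-partite Turán graph T(n, r) with parts as balanced as possible, and is at most (1 − 1/r) · n^2/2. For r = 5, n = 348: the density bound is (4/5) · 121104/2 = 242208/5 ≈ 48441.6. The integer-valued extremum is e(T(348, 5)) = 48441, which is strictly less than the density bound 242208/5 since 5 ∤ 348 (the parts of T(348, 5) cannot all be equal).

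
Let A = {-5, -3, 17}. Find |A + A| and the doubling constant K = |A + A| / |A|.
K = |A + A| / |A| = 6/3 = 2

Enumerate A + A = {a + b : a, b ∈ A}. With |A| = 3, there are |A|^2 = 9 ordered sum pairs; collecting distinct values, A + A = {-10, -8, -6, 12, 14, 34}, so |A + A| = 6. Thus K = 6/3 = 2. For comparison, the minimum possible |A + A| over all 3-element sets is 2·3 − 1 = 5 (so min K = 5/3), attained only by arithmetic progressions.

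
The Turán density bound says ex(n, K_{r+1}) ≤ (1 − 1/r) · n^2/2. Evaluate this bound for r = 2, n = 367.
Turán density bound = (1/2) · 367^2/2 = 134689/4 ≈ 33672.25

Turán's theorem: ex(n, K_{r+1}) is achieved by the complete r-partite Turán graph T(n, r) with parts as balanced as possible, and is at most (1 − 1/r) · n^2/2. For r = 2, n = 367: the density bound is (1/2) · 134689/2 = 134689/4 ≈ 33672.25. The integer-valued extremum is e(T(367, 2)) = 33672, which is strictly less than the density bound 134689/4 since 2 ∤ 367 (the parts of T(367, 2) cannot all be equal).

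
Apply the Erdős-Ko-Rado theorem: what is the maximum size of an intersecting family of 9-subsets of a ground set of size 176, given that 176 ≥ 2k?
max |F| = C(175, 8) = 18547370252775

Erdős-Ko-Rado (1961): when n ≥ 2k, max |F| = C(n−1, k−1). The bound is attained by the star {A : i ∈ A} for any fixed i ∈ [n]. Here C(176−1, 9−1) = C(175, 8) = 18547370252775.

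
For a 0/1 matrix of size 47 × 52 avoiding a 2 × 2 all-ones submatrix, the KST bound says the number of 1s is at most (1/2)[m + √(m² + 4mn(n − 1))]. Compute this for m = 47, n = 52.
z(47, 52; 2, 2) ≤ (1/2)[47 + √(47² + 4·47·52·51)] = (1/2)[47 + √500785] = 377.3308

Kővári–Sós–Turán: let r_1, ..., r_47 be the row sums and z = Σ r_i the total number of 1s. Each pair of columns can share at most one row with both entries 1 (else a 2×2 all-ones block appears), so Σ_i C(r_i, 2) ≤ C(52, 2) = 1326. By convexity Σ_i C(r_i, 2) ≥ 47·C(z/47, 2) = z(z − 47)/(2·47), giving z² − 47z − 47·52·51 ≤ 0 and hence z ≤ (1/2)[47 + √(2209 + 4·124644)] = (1/2)[47 + √500785] ≈ (1/2)(47 + 707.6616) = 377.3308.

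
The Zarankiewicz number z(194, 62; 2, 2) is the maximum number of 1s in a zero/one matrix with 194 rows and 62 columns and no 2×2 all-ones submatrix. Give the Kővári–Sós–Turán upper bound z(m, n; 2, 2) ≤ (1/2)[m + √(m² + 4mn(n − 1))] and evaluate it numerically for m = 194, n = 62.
z(194, 62; 2, 2) ≤ (1/2)[194 + √(194² + 4·194·62·61)] = (1/2)[194 + √2972468] = 959.0423

Kővári–Sós–Turán: let r_1, ..., r_194 be the row sums and z = Σ r_i the total number of 1s. Each pair of columns can share at most one row with both entries 1 (else a 2×2 all-ones block appears), so Σ_i C(r_i, 2) ≤ C(62, 2) = 1891. By convexity Σ_i C(r_i, 2) ≥ 194·C(z/194, 2) = z(z − 194)/(2·194), giving z² − 194z − 194·62·61 ≤ 0 and hence z ≤ (1/2)[194 + √(37636 + 4·733708)] = (1/2)[194 + √2972468] ≈ (1/2)(194 + 1724.0847) = 959.0423.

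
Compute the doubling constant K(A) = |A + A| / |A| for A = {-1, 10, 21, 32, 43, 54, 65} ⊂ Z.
K = |A + A| / |A| = 13/7

Enumerate A + A = {a + b : a, b ∈ A}. With |A| = 7, there are |A|^2 = 49 ordered sum pairs; collecting distinct values, A + A = {-2, 9, 20, 31, 42, 53, 64, 75, 86, 97, 108, 119, 130}, so |A + A| = 13. Thus K = 13/7. Here |A + A| = 2|A| − 1 = 13, the minimum possible — so K = 13/7 is minimal, which holds iff A is an arithmetic progression.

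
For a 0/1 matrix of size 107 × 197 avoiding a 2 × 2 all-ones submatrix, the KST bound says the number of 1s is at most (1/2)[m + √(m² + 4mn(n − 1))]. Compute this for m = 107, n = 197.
z(107, 197; 2, 2) ≤ (1/2)[107 + √(107² + 4·107·197·196)] = (1/2)[107 + √16537385] = 2086.8092

Kővári–Sós–Turán: let r_1, ..., r_107 be the row sums and z = Σ r_i the total number of 1s. Each pair of columns can share at most one row with both entries 1 (else a 2×2 all-ones block appears), so Σ_i C(r_i, 2) ≤ C(197, 2) = 19306. By convexity Σ_i C(r_i, 2) ≥ 107·C(z/107, 2) = z(z − 107)/(2·107), giving z² − 107z − 107·197·196 ≤ 0 and hence z ≤ (1/2)[107 + √(11449 + 4·4131484)] = (1/2)[107 + √16537385] ≈ (1/2)(107 + 4066.6184) = 2086.8092.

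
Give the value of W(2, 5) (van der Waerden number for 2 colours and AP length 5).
W(2, 5) = 178

This is a classical value, W(2, 5) = 178, established by combining an explicit 2-colouring of {1, ..., 177} with no monochromatic 5-AP (giving the lower bound W(2, 5) > 177) and a finite case analysis / exhaustive computer search showing every 2-colouring of {1, ..., 178} has such an AP.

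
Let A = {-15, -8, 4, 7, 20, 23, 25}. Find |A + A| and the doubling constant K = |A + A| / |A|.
K = |A + A| / |A| = 26/7

Enumerate A + A = {a + b : a, b ∈ A}. With |A| = 7, there are |A|^2 = 49 ordered sum pairs; collecting distinct values, A + A = {-30, -23, -16, -11, -8, -4, -1, 5, 8, 10, 11, 12, 14, 15, 17, 24, 27, 29, 30, 32, 40, 43, 45, 46, 48, 50}, so |A + A| = 26. Thus K = 26/7. For comparison, the minimum possible |A + A| over all 7-element sets is 2·7 − 1 = 13 (so min K = 13/7), attained only by arithmetic progressions.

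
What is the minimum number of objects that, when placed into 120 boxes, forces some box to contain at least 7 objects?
n = (7 − 1)·120 + 1 = 721

By the generalised pigeonhole principle, to guarantee some box contains ≥ r objects we need more than (r − 1) · k objects total. Threshold: n = (r − 1) · k + 1. With r = 7 and k = 120: n = 6 · 120 + 1 = 720 + 1 = 721. For n = 720 = 6 · 120, we can put exactly 6 objects in every box, avoiding 7 in any single one — so 721 is tight.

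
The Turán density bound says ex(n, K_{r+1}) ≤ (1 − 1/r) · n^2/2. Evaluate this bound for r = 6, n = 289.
Turán density bound = (5/6) · 289^2/2 = 417605/12 ≈ 34800.4167

Turán's theorem: ex(n, K_{r+1}) is achieved by the complete r-partite Turán graph T(n, r) with parts as balanced as possible, and is at most (1 − 1/r) · n^2/2. For r = 6, n = 289: the density bound is (5/6) · 83521/2 = 417605/12 ≈ 34800.4167. The integer-valued extremum is e(T(289, 6)) = 34800, which is strictly less than the density bound 417605/12 since 6 ∤ 289 (the parts of T(289, 6) cannot all be equal).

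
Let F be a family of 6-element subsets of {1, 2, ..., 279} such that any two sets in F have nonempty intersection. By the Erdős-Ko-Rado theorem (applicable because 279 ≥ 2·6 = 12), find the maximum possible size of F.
max |F| = C(278, 5) = 13345524830

The Erdős-Ko-Rado theorem states: for n ≥ 2k, an intersecting family of k-subsets of an n-element set has size at most C(n − 1, k − 1), with equality for 'star' families {A ⊆ [n] : |A| = k, i ∈ A} (fix an element i). For n = 279, k = 6: C(278, 5) = 13345524830.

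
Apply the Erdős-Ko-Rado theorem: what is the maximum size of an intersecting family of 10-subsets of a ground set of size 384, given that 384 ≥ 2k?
max |F| = C(383, 9) = 444528028030383375

The Erdős-Ko-Rado theorem states: for n ≥ 2k, an intersecting family of k-subsets of an n-element set has size at most C(n − 1, k − 1), with equality for 'star' families {A ⊆ [n] : |A| = k, i ∈ A} (fix an element i). For n = 384, k = 10: C(383, 9) = 444528028030383375.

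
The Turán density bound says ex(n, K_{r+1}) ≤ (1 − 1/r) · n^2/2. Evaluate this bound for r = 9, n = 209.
Turán density bound = (8/9) · 209^2/2 = 174724/9 ≈ 19413.7778

Turán's theorem: ex(n, K_{r+1}) is achieved by the complete r-partite Turán graph T(n, r) with parts as balanced as possible, and is at most (1 − 1/r) · n^2/2. For r = 9, n = 209: the density bound is (8/9) · 43681/2 = 174724/9 ≈ 19413.7778. The integer-valued extremum is e(T(209, 9)) = 19413, which is strictly less than the density bound 174724/9 since 9 ∤ 209 (the parts of T(209, 9) cannot all be equal).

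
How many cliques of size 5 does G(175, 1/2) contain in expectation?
E[# K_5] = C(175, 5) · (1/2)^C(5, 2) = 1291150035 / 2^10 ≈ 1260888.706055

For each 5-subset S of vertices (there are C(175, 5) = 1291150035 such S), let X_S = 1 if S induces a K_5 (all C(5, 2) = 10 edges present). Then P(X_S = 1) = (1/2)^10 = 1/1024. By linearity of expectation, E[# K_5] = C(175, 5) · (1/2)^10 = 1291150035 / 1024 ≈ 1260888.706055.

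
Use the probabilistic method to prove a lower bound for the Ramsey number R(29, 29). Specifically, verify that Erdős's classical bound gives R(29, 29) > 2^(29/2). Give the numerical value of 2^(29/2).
2^(29/2) = 23170.475; so R(29, 29) > 23170.475

Colour each edge of K_n uniformly at random with red/blue. The expected number of monochromatic K_29 is C(n, 29) · 2 · 2^(−C(29,2)). If C(n, 29) · 2^(1 − C(29,2)) < 1, then with positive probability no monochromatic K_29 exists, so R(29, 29) > n. The standard estimate C(n, 29) ≤ n^29/29! shows this inequality holds whenever n ≤ 2^(29/2) (since 29! · 2^(C(29,2) − 1) > 2^(29^2/2) ≥ n^29). Hence R(29, 29) > 2^(29/2) = 23170.475.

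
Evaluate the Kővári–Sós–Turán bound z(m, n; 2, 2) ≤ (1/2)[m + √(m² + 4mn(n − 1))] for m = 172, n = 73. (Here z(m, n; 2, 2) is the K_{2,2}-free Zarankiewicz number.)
z(172, 73; 2, 2) ≤ (1/2)[172 + √(172² + 4·172·73·72)] = (1/2)[172 + √3645712] = 1040.6874

Kővári–Sós–Turán: let r_1, ..., r_172 be the row sums and z = Σ r_i the total number of 1s. Each pair of columns can share at most one row with both entries 1 (else a 2×2 all-ones block appears), so Σ_i C(r_i, 2) ≤ C(73, 2) = 2628. By convexity Σ_i C(r_i, 2) ≥ 172·C(z/172, 2) = z(z − 172)/(2·172), giving z² − 172z − 172·73·72 ≤ 0 and hence z ≤ (1/2)[172 + √(29584 + 4·904032)] = (1/2)[172 + √3645712] ≈ (1/2)(172 + 1909.3748) = 1040.6874.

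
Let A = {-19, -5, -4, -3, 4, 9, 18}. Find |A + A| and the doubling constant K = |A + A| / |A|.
K = |A + A| / |A| = 24/7

Enumerate A + A = {a + b : a, b ∈ A}. With |A| = 7, there are |A|^2 = 49 ordered sum pairs; collecting distinct values, A + A = {-38, -24, -23, -22, -15, -10, -9, -8, -7, -6, -1, 0, 1, 4, 5, 6, 8, 13, 14, 15, 18, 22, 27, 36}, so |A + A| = 24. Thus K = 24/7. For comparison, the minimum possible |A + A| over all 7-element sets is 2·7 − 1 = 13 (so min K = 13/7), attained only by arithmetic progressions.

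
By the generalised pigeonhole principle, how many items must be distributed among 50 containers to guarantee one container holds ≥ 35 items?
n = (35 − 1)·50 + 1 = 1701

By the generalised pigeonhole principle, to guarantee some box contains ≥ r objects we need more than (r − 1) · k objects total. Threshold: n = (r − 1) · k + 1. With r = 35 and k = 50: n = 34 · 50 + 1 = 1700 + 1 = 1701. For n = 1700 = 34 · 50, we can put exactly 34 objects in every box, avoiding 35 in any single one — so 1701 is tight.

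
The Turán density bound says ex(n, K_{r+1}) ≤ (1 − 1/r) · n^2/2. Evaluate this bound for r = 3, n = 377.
Turán density bound = (2/3) · 377^2/2 = 142129/3 ≈ 47376.3333

Turán's theorem: ex(n, K_{r+1}) is achieved by the complete r-partite Turán graph T(n, r) with parts as balanced as possible, and is at most (1 − 1/r) · n^2/2. For r = 3, n = 377: the density bound is (2/3) · 142129/2 = 142129/3 ≈ 47376.3333. The integer-valued extremum is e(T(377, 3)) = 47376, which is strictly less than the density bound 142129/3 since 3 ∤ 377 (the parts of T(377, 3) cannot all be equal).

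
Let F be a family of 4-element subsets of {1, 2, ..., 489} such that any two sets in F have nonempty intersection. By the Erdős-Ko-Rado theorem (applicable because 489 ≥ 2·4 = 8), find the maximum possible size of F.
max |F| = C(488, 3) = 19250136

The Erdős-Ko-Rado theorem states: for n ≥ 2k, an intersecting family of k-subsets of an n-element set has size at most C(n − 1, k − 1), with equality for 'star' families {A ⊆ [n] : |A| = k, i ∈ A} (fix an element i). For n = 489, k = 4: C(488, 3) = 19250136.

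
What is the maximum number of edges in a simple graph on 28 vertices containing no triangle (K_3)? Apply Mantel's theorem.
ex(28, K_3) = ⌊28^2/4⌋ = 196

Mantel (1907): a triangle-free graph on n vertices has at most ⌊n^2/4⌋ edges, with equality for the complete bipartite graph K_{⌊n/2⌋, ⌈n/2⌉}. For n = 28: ⌊28^2/4⌋ = ⌊784/4⌋ = 196. The extremal graph is K_{14, 14}, which has 14·14 = 196 edges.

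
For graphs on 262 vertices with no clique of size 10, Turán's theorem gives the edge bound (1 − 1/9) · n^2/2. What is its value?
Turán density bound = (8/9) · 262^2/2 = 274576/9 ≈ 30508.4444

Turán's theorem: ex(n, K_{r+1}) is achieved by the complete r-partite Turán graph T(n, r) with parts as balanced as possible, and is at most (1 − 1/r) · n^2/2. For r = 9, n = 262: the density bound is (8/9) · 68644/2 = 274576/9 ≈ 30508.4444. The integer-valued extremum is e(T(262, 9)) = 30508, which is strictly less than the density bound 274576/9 since 9 ∤ 262 (the parts of T(262, 9) cannot all be equal).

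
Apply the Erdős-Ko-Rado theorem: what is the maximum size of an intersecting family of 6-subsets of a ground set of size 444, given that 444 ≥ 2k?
max |F| = C(443, 5) = 138995434578

Erdős-Ko-Rado (1961): when n ≥ 2k, max |F| = C(n−1, k−1). The bound is attained by the star {A : i ∈ A} for any fixed i ∈ [n]. Here C(444−1, 6−1) = C(443, 5) = 138995434578.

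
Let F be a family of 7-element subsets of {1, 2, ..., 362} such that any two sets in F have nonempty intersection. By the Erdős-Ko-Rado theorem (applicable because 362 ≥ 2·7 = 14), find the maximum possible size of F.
max |F| = C(361, 6) = 2948308303332

The Erdős-Ko-Rado theorem states: for n ≥ 2k, an intersecting family of k-subsets of an n-element set has size at most C(n − 1, k − 1), with equality for 'star' families {A ⊆ [n] : |A| = k, i ∈ A} (fix an element i). For n = 362, k = 7: C(361, 6) = 2948308303332.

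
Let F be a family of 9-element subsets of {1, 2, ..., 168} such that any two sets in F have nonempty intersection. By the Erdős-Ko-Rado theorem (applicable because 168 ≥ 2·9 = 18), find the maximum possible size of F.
max |F| = C(167, 8) = 12655529067060

The Erdős-Ko-Rado theorem states: for n ≥ 2k, an intersecting family of k-subsets of an n-element set has size at most C(n − 1, k − 1), with equality for 'star' families {A ⊆ [n] : |A| = k, i ∈ A} (fix an element i). For n = 168, k = 9: C(167, 8) = 12655529067060.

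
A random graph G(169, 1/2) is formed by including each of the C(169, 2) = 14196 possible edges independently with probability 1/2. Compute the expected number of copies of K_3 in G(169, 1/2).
E[# K_3] = C(169, 3) · (1/2)^C(3, 2) = 790244 / 2^3 = 197561/2 = 98780.5

For each 3-subset S of vertices (there are C(169, 3) = 790244 such S), let X_S = 1 if S induces a K_3 (all C(3, 2) = 3 edges present). Then P(X_S = 1) = (1/2)^3 = 1/8. By linearity of expectation, E[# K_3] = C(169, 3) · (1/2)^3 = 790244 / 8 = 197561/2 = 98780.5.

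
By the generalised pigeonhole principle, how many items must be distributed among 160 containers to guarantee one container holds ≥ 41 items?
n = (41 − 1)·160 + 1 = 6401

By the generalised pigeonhole principle, to guarantee some box contains ≥ r objects we need more than (r − 1) · k objects total. Threshold: n = (r − 1) · k + 1. With r = 41 and k = 160: n = 40 · 160 + 1 = 6400 + 1 = 6401. For n = 6400 = 40 · 160, we can put exactly 40 objects in every box, avoiding 41 in any single one — so 6401 is tight.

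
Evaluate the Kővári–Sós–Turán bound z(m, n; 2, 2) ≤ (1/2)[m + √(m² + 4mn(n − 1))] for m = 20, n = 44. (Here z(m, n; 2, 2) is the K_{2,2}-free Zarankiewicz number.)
z(20, 44; 2, 2) ≤ (1/2)[20 + √(20² + 4·20·44·43)] = (1/2)[20 + √151760] = 204.7819

Kővári–Sós–Turán: let r_1, ..., r_20 be the row sums and z = Σ r_i the total number of 1s. Each pair of columns can share at most one row with both entries 1 (else a 2×2 all-ones block appears), so Σ_i C(r_i, 2) ≤ C(44, 2) = 946. By convexity Σ_i C(r_i, 2) ≥ 20·C(z/20, 2) = z(z − 20)/(2·20), giving z² − 20z − 20·44·43 ≤ 0 and hence z ≤ (1/2)[20 + √(400 + 4·37840)] = (1/2)[20 + √151760] ≈ (1/2)(20 + 389.5639) = 204.7819.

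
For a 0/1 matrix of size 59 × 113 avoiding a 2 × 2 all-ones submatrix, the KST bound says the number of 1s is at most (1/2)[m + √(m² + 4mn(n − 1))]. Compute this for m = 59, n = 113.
z(59, 113; 2, 2) ≤ (1/2)[59 + √(59² + 4·59·113·112)] = (1/2)[59 + √2990297] = 894.1238

Kővári–Sós–Turán: let r_1, ..., r_59 be the row sums and z = Σ r_i the total number of 1s. Each pair of columns can share at most one row with both entries 1 (else a 2×2 all-ones block appears), so Σ_i C(r_i, 2) ≤ C(113, 2) = 6328. By convexity Σ_i C(r_i, 2) ≥ 59·C(z/59, 2) = z(z − 59)/(2·59), giving z² − 59z − 59·113·112 ≤ 0 and hence z ≤ (1/2)[59 + √(3481 + 4·746704)] = (1/2)[59 + √2990297] ≈ (1/2)(59 + 1729.2475) = 894.1238.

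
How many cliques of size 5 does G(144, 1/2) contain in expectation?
E[# K_5] = C(144, 5) · (1/2)^C(5, 2) = 481008528 / 2^10 = 30063033/64 = 469734.890625

For each 5-subset S of vertices (there are C(144, 5) = 481008528 such S), let X_S = 1 if S induces a K_5 (all C(5, 2) = 10 edges present). Then P(X_S = 1) = (1/2)^10 = 1/1024. By linearity of expectation, E[# K_5] = C(144, 5) · (1/2)^10 = 481008528 / 1024 = 30063033/64 = 469734.890625.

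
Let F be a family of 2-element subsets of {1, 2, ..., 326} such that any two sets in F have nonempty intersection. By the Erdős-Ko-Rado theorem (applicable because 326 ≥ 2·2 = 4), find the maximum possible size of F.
max |F| = C(325, 1) = 325

The Erdős-Ko-Rado theorem states: for n ≥ 2k, an intersecting family of k-subsets of an n-element set has size at most C(n − 1, k − 1), with equality for 'star' families {A ⊆ [n] : |A| = k, i ∈ A} (fix an element i). For n = 326, k = 2: C(325, 1) = 325.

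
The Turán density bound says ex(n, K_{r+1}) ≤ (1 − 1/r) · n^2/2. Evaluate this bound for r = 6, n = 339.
Turán density bound = (5/6) · 339^2/2 = 191535/4 ≈ 47883.75

Turán's theorem: ex(n, K_{r+1}) is achieved by the complete r-partite Turán graph T(n, r) with parts as balanced as possible, and is at most (1 − 1/r) · n^2/2. For r = 6, n = 339: the density bound is (5/6) · 114921/2 = 191535/4 ≈ 47883.75. The integer-valued extremum is e(T(339, 6)) = 47883, which is strictly less than the density bound 191535/4 since 6 ∤ 339 (the parts of T(339, 6) cannot all be equal).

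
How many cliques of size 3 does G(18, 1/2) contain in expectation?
E[# K_3] = C(18, 3) · (1/2)^C(3, 2) = 816 / 2^3 = 102

For each 3-subset S of vertices (there are C(18, 3) = 816 such S), let X_S = 1 if S induces a K_3 (all C(3, 2) = 3 edges present). Then P(X_S = 1) = (1/2)^3 = 1/8. By linearity of expectation, E[# K_3] = C(18, 3) · (1/2)^3 = 816 / 8 = 102.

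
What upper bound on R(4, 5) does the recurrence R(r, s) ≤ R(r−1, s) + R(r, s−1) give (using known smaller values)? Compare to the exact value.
R(4, 5) ≤ R(3, 5) + R(4, 4) = 14 + 18 = 32; exact value R(4, 5) = 25.

The Erdős–Szekeres recurrence R(r, s) ≤ R(r−1, s) + R(r, s−1) applied to (r, s) = (4, 5) gives
  R(4, 5) ≤ R(3, 5) + R(4, 4) = 14 + 18 = 32.
(Recall R(2, k) = k and R is symmetric.) The recurrence is not tight here (it gives 32, but the exact value is R(4, 5) = 25); the tight upper bound requires a sharper argument than the simple recurrence, combined with a lower-bound construction on K_{24}.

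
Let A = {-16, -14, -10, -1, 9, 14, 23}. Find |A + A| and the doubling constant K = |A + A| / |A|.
K = |A + A| / |A| = 26/7

Enumerate A + A = {a + b : a, b ∈ A}. With |A| = 7, there are |A|^2 = 49 ordered sum pairs; collecting distinct values, A + A = {-32, -30, -28, -26, -24, -20, -17, -15, -11, -7, -5, -2, -1, 0, 4, 7, 8, 9, 13, 18, 22, 23, 28, 32, 37, 46}, so |A + A| = 26. Thus K = 26/7. For comparison, the minimum possible |A + A| over all 7-element sets is 2·7 − 1 = 13 (so min K = 13/7), attained only by arithmetic progressions.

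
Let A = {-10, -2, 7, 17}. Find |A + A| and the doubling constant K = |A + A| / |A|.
K = |A + A| / |A| = 10/4 = 5/2

Enumerate A + A = {a + b : a, b ∈ A}. With |A| = 4, there are |A|^2 = 16 ordered sum pairs; collecting distinct values, A + A = {-20, -12, -4, -3, 5, 7, 14, 15, 24, 34}, so |A + A| = 10. Thus K = 10/4 = 5/2. For comparison, the minimum possible |A + A| over all 4-element sets is 2·4 − 1 = 7 (so min K = 7/4), attained only by arithmetic progressions.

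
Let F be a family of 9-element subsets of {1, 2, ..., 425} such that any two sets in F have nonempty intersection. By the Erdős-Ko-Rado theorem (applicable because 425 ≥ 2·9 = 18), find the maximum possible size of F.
max |F| = C(424, 8) = 24241299508815741

The Erdős-Ko-Rado theorem states: for n ≥ 2k, an intersecting family of k-subsets of an n-element set has size at most C(n − 1, k − 1), with equality for 'star' families {A ⊆ [n] : |A| = k, i ∈ A} (fix an element i). For n = 425, k = 9: C(424, 8) = 24241299508815741.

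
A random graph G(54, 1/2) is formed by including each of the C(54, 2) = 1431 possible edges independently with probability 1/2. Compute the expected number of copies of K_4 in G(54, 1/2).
E[# K_4] = C(54, 4) · (1/2)^C(4, 2) = 316251 / 2^6 = 4941.421875

For each 4-subset S of vertices (there are C(54, 4) = 316251 such S), let X_S = 1 if S induces a K_4 (all C(4, 2) = 6 edges present). Then P(X_S = 1) = (1/2)^6 = 1/64. By linearity of expectation, E[# K_4] = C(54, 4) · (1/2)^6 = 316251 / 64 = 4941.421875.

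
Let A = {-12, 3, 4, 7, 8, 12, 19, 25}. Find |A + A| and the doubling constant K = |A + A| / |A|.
K = |A + A| / |A| = 32/8 = 4

Enumerate A + A = {a + b : a, b ∈ A}. With |A| = 8, there are |A|^2 = 64 ordered sum pairs; collecting distinct values, A + A = {-24, -9, -8, -5, -4, 0, 6, 7, 8, 10, 11, 12, 13, 14, 15, 16, 19, 20, 22, 23, 24, 26, 27, 28, 29, 31, 32, 33, 37, 38, 44, 50}, so |A + A| = 32. Thus K = 32/8 = 4. For comparison, the minimum possible |A + A| over all 8-element sets is 2·8 − 1 = 15 (so min K = 15/8), attained only by arithmetic progressions.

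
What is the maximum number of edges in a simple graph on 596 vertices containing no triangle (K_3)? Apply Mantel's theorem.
ex(596, K_3) = ⌊596^2/4⌋ = 88804

Mantel (1907): a triangle-free graph on n vertices has at most ⌊n^2/4⌋ edges, with equality for the complete bipartite graph K_{⌊n/2⌋, ⌈n/2⌉}. For n = 596: ⌊596^2/4⌋ = ⌊355216/4⌋ = 88804. The extremal graph is K_{298, 298}, which has 298·298 = 88804 edges.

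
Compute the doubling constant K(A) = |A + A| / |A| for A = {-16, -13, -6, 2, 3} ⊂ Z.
K = |A + A| / |A| = 15/5 = 3

Enumerate A + A = {a + b : a, b ∈ A}. With |A| = 5, there are |A|^2 = 25 ordered sum pairs; collecting distinct values, A + A = {-32, -29, -26, -22, -19, -14, -13, -12, -11, -10, -4, -3, 4, 5, 6}, so |A + A| = 15. Thus K = 15/5 = 3. For comparison, the minimum possible |A + A| over all 5-element sets is 2·5 − 1 = 9 (so min K = 9/5), attained only by arithmetic progressions.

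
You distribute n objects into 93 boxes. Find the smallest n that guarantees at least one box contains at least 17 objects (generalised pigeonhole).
n = (17 − 1)·93 + 1 = 1489

By the generalised pigeonhole principle, to guarantee some box contains ≥ r objects we need more than (r − 1) · k objects total. Threshold: n = (r − 1) · k + 1. With r = 17 and k = 93: n = 16 · 93 + 1 = 1488 + 1 = 1489. For n = 1488 = 16 · 93, we can put exactly 16 objects in every box, avoiding 17 in any single one — so 1489 is tight.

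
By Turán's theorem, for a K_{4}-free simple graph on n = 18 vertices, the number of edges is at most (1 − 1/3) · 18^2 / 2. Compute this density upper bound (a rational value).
Turán density bound = (2/3) · 18^2/2 = 108

Turán's theorem: ex(n, K_{r+1}) is achieved by the complete r-partite Turán graph T(n, r) with parts as balanced as possible, and is at most (1 − 1/r) · n^2/2. For r = 3, n = 18: the density bound is (2/3) · 324/2 = 108. Since 3 ∣ 18, the Turán graph T(18, 3) has parts of equal size 6, and its edge count e(T(18, 3)) = 108 attains the density bound exactly.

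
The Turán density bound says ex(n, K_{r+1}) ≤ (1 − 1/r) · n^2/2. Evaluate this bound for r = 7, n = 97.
Turán density bound = (6/7) · 97^2/2 = 28227/7 ≈ 4032.4286

Turán's theorem: ex(n, K_{r+1}) is achieved by the complete r-partite Turán graph T(n, r) with parts as balanced as possible, and is at most (1 − 1/r) · n^2/2. For r = 7, n = 97: the density bound is (6/7) · 9409/2 = 28227/7 ≈ 4032.4286. The integer-valued extremum is e(T(97, 7)) = 4032, which is strictly less than the density bound 28227/7 since 7 ∤ 97 (the parts of T(97, 7) cannot all be equal).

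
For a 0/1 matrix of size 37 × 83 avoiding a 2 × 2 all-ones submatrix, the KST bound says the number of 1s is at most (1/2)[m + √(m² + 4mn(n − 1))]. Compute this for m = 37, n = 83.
z(37, 83; 2, 2) ≤ (1/2)[37 + √(37² + 4·37·83·82)] = (1/2)[37 + √1008657] = 520.6596

Kővári–Sós–Turán: let r_1, ..., r_37 be the row sums and z = Σ r_i the total number of 1s. Each pair of columns can share at most one row with both entries 1 (else a 2×2 all-ones block appears), so Σ_i C(r_i, 2) ≤ C(83, 2) = 3403. By convexity Σ_i C(r_i, 2) ≥ 37·C(z/37, 2) = z(z − 37)/(2·37), giving z² − 37z − 37·83·82 ≤ 0 and hence z ≤ (1/2)[37 + √(1369 + 4·251822)] = (1/2)[37 + √1008657] ≈ (1/2)(37 + 1004.3192) = 520.6596.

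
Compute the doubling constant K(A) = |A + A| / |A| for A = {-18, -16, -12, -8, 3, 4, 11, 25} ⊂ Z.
K = |A + A| / |A| = 33/8

Enumerate A + A = {a + b : a, b ∈ A}. With |A| = 8, there are |A|^2 = 64 ordered sum pairs; collecting distinct values, A + A = {-36, -34, -32, -30, -28, -26, -24, -20, -16, -15, -14, -13, -12, -9, -8, -7, -5, -4, -1, 3, 6, 7, 8, 9, 13, 14, 15, 17, 22, 28, 29, 36, 50}, so |A + A| = 33. Thus K = 33/8. For comparison, the minimum possible |A + A| over all 8-element sets is 2·8 − 1 = 15 (so min K = 15/8), attained only by arithmetic progressions.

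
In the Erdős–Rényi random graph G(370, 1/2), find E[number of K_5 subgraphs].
E[# K_5] = C(370, 5) · (1/2)^C(5, 2) = 56239546824 / 2^10 = 7029943353/128 = 54921432.4453125

For each 5-subset S of vertices (there are C(370, 5) = 56239546824 such S), let X_S = 1 if S induces a K_5 (all C(5, 2) = 10 edges present). Then P(X_S = 1) = (1/2)^10 = 1/1024. By linearity of expectation, E[# K_5] = C(370, 5) · (1/2)^10 = 56239546824 / 1024 = 7029943353/128 = 54921432.4453125.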